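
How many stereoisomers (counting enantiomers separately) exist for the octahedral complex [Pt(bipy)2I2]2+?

In an octahedral complex each vertex has one trans partner and four cis neighbours.
Each bipy is bidentate and must span two cis positions.
The distinct arrangements are (2 in all): I trans; I cis (chiral).
One of these lacks any improper symmetry element and so occurs as an enantiomeric pair, giving 2 + 1 = 3 stereoisomers in total.

3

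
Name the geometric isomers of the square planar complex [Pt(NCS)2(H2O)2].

cis and trans

Working through the distinct placements yields 2 geometric isomers: NCS cis; NCS trans.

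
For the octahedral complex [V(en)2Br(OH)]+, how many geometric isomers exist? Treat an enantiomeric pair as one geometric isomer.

The six octahedral sites form three mutually perpendicular trans pairs.
Each en is bidentate and must span two cis positions.
Systematic placement gives 2 geometric isomers: Br and OH mutually trans; Br and OH mutually cis (chiral).

2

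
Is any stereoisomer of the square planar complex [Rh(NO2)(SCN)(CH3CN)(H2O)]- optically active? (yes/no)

no

There are 3 geometric isomers: (CH3CN/NO2 trans, H2O/SCN trans); (CH3CN/SCN trans, H2O/NO2 trans); (CH3CN/H2O trans, NO2/SCN trans).
Each arrangement has an internal mirror plane or centre of symmetry, so none is chiral.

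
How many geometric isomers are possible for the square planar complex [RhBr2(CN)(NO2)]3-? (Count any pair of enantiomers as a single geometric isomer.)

2

A square has two trans pairs of vertices; adjacent vertices are cis.
The distinct arrangements are (2 in all): Br cis; Br trans.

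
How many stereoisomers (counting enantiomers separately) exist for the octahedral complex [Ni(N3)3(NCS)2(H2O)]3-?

The six octahedral sites form three mutually perpendicular trans pairs.
Working through the distinct placements yields 3 geometric isomers: N3 mer, NCS trans; N3 fac, NCS cis; N3 mer, NCS cis.
Each arrangement has an internal mirror plane or centre of symmetry, so none is chiral.

3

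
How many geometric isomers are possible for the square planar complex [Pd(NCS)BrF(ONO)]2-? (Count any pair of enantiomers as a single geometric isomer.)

The distinct arrangements are (3 in all): (Br/NCS trans, F/ONO trans); (Br/ONO trans, F/NCS trans); (Br/F trans, NCS/ONO trans).

3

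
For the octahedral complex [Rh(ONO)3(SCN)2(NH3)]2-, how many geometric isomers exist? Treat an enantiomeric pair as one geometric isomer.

An octahedron has six vertices in three trans pairs; every non-trans pair is cis.
Systematic placement gives 3 geometric isomers: ONO mer, SCN trans; ONO fac, SCN cis; ONO mer, SCN cis.

3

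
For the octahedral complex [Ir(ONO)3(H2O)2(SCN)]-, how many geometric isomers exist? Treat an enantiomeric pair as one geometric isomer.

3

The distinct arrangements are (3 in all): ONO mer, H2O trans; ONO fac, H2O cis; ONO mer, H2O cis.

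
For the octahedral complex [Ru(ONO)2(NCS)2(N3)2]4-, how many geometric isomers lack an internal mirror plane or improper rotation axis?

1

In an octahedral complex each vertex has one trans partner and four cis neighbours.
Systematic placement gives 5 geometric isomers: ONO trans, NCS trans, N3 trans; ONO cis, NCS cis, N3 trans; ONO trans, NCS cis, N3 cis; ONO cis, NCS cis, N3 cis (chiral); ONO cis, NCS trans, N3 cis.
One of these lacks any improper symmetry element and so occurs as an enantiomeric pair, giving 5 + 1 = 6 stereoisomers in total.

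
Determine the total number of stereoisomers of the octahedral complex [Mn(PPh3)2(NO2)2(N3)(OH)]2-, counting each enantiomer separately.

8

There are 6 geometric isomers: PPh3 trans, NO2 cis; PPh3 cis, NO2 cis (3 arrangements, 2 chiral); PPh3 trans, NO2 trans; PPh3 cis, NO2 trans.
Of these, 2 lack any improper symmetry element and so occur as enantiomeric pairs, giving 6 + 2 = 8 stereoisomers in total.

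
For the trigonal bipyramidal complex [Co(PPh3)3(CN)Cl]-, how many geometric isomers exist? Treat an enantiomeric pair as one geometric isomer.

4

Working through the distinct placements yields 4 geometric isomers: CN axial, Cl axial; CN axial, Cl equatorial; CN equatorial, Cl axial; CN equatorial, Cl equatorial.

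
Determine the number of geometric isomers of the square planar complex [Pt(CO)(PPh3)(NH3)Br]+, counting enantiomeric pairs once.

3

A square has two trans pairs of vertices; adjacent vertices are cis.
Systematic placement gives 3 geometric isomers: (Br/NH3 trans, CO/PPh3 trans); (Br/PPh3 trans, CO/NH3 trans); (Br/CO trans, NH3/PPh3 trans).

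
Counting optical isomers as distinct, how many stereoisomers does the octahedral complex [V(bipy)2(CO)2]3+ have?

In an octahedral complex each vertex has one trans partner and four cis neighbours.
Each bipy is bidentate and must span two cis positions.
There are 2 geometric isomers: CO trans; CO cis (chiral).
One of these lacks any improper symmetry element and so occurs as an enantiomeric pair, giving 2 + 1 = 3 stereoisomers in total.

3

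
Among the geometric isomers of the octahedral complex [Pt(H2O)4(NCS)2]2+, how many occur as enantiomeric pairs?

In an octahedral complex each vertex has one trans partner and four cis neighbours.
The distinct arrangements are (2 in all): NCS trans; NCS cis.
Each arrangement has an internal mirror plane or centre of symmetry, so none is chiral.

0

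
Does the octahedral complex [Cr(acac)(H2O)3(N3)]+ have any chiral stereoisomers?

no

Each acac is bidentate and must span two cis positions.
The distinct arrangements are (2 in all): H2O mer; H2O fac.
Each arrangement has an internal mirror plane or centre of symmetry, so none is chiral.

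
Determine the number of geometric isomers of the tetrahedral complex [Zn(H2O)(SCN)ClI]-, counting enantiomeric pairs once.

Only one geometric arrangement is possible; it has no improper symmetry element, so it exists as a pair of enantiomers (2 stereoisomers).

1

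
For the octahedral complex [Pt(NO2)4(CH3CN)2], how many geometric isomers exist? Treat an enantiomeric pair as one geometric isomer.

In an octahedral complex each vertex has one trans partner and four cis neighbours.
Working through the distinct placements yields 2 geometric isomers: CH3CN trans; CH3CN cis.

2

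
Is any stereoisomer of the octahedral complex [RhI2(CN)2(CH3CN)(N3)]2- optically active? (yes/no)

yes

The six octahedral sites form three mutually perpendicular trans pairs.
There are 6 geometric isomers: I cis, CN cis (3 arrangements, 2 chiral); I trans, CN cis; I cis, CN trans; I trans, CN trans.
Of these, 2 lack any improper symmetry element and so occur as enantiomeric pairs, giving 6 + 2 = 8 stereoisomers in total.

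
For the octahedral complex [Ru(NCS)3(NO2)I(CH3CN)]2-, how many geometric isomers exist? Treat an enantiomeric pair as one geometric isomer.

4

An octahedron has six vertices in three trans pairs; every non-trans pair is cis.
The distinct arrangements are (4 in all): NCS mer (3 arrangements); NCS fac (chiral).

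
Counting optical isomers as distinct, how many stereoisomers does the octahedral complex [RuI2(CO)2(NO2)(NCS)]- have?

8

In an octahedral complex each vertex has one trans partner and four cis neighbours.
There are 6 geometric isomers: I trans, CO trans; I cis, CO trans; I cis, CO cis (3 arrangements, 2 chiral); I trans, CO cis.
Of these, 2 lack any improper symmetry element and so occur as enantiomeric pairs, giving 6 + 2 = 8 stereoisomers in total.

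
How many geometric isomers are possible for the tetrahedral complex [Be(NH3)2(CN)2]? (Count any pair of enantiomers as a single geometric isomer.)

In a tetrahedral complex all four positions are equivalent and every pair of ligands is adjacent — there is no cis/trans distinction.
Only one geometric arrangement is possible.

1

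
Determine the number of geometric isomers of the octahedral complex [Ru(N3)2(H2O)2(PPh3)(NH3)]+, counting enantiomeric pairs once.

An octahedron has six vertices in three trans pairs; every non-trans pair is cis.
The distinct arrangements are (6 in all): N3 trans, H2O trans; N3 cis, H2O trans; N3 cis, H2O cis (3 arrangements, 2 chiral); N3 trans, H2O cis.

6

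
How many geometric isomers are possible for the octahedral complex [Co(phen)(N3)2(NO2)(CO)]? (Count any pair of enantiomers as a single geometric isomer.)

The six octahedral sites form three mutually perpendicular trans pairs.
Each phen is bidentate and must span two cis positions.
Systematic placement gives 4 geometric isomers: N3 cis (3 arrangements, 2 chiral); N3 trans.

4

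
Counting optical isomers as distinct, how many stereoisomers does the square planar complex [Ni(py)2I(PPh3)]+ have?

2

In a square planar complex each vertex has one trans partner and two cis neighbours.
Systematic placement gives 2 geometric isomers: py cis; py trans.
Each arrangement has an internal mirror plane or centre of symmetry, so none is chiral.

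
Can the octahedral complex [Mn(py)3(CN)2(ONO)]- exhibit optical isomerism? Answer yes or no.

Working through the distinct placements yields 3 geometric isomers: py mer, CN trans; py mer, CN cis; py fac, CN cis.
Each arrangement has an internal mirror plane or centre of symmetry, so none is chiral.

no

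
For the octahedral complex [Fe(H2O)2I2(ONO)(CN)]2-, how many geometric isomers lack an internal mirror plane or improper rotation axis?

2

The six octahedral sites form three mutually perpendicular trans pairs.
There are 6 geometric isomers: H2O cis, I cis (3 arrangements, 2 chiral); H2O cis, I trans; H2O trans, I cis; H2O trans, I trans.
Of these, 2 lack any improper symmetry element and so occur as enantiomeric pairs, giving 6 + 2 = 8 stereoisomers in total.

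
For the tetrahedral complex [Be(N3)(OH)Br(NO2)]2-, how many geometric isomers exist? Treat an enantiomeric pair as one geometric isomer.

All four vertices of a tetrahedron are equivalent and mutually adjacent, so cis/trans isomerism cannot arise.
Only one geometric arrangement is possible; it has no improper symmetry element, so it exists as a pair of enantiomers (2 stereoisomers).

1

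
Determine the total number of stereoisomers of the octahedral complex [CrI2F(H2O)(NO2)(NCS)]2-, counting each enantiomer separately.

The six octahedral sites form three mutually perpendicular trans pairs.
Exhaustive case analysis gives 9 geometric isomers.
Of these, 6 lack any improper symmetry element and so occur as enantiomeric pairs, giving 9 + 6 = 15 stereoisomers in total.

15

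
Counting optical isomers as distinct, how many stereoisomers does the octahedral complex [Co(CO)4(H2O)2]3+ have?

2

An octahedron has six vertices in three trans pairs; every non-trans pair is cis.
Systematic placement gives 2 geometric isomers: H2O trans; H2O cis.
Each arrangement has an internal mirror plane or centre of symmetry, so none is chiral.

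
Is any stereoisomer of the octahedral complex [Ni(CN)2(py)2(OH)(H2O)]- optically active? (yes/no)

yes

The six octahedral sites form three mutually perpendicular trans pairs.
There are 6 geometric isomers: CN trans, py trans; CN trans, py cis; CN cis, py trans; CN cis, py cis (3 arrangements, 2 chiral).
Of these, 2 lack any improper symmetry element and so occur as enantiomeric pairs, giving 6 + 2 = 8 stereoisomers in total.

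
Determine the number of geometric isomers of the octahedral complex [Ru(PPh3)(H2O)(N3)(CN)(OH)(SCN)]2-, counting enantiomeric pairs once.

The six octahedral sites form three mutually perpendicular trans pairs.
Systematic enumeration (placing each ligand type in turn and discarding arrangements equivalent by rotation or reflection) gives 15 geometric isomers.

15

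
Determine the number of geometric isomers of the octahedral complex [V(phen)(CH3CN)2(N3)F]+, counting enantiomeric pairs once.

The six octahedral sites form three mutually perpendicular trans pairs.
Each phen is bidentate and must span two cis positions.
The distinct arrangements are (4 in all): CH3CN trans; CH3CN cis (3 arrangements, 2 chiral).

4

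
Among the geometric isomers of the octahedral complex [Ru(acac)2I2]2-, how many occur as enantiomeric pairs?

1

An octahedron has six vertices in three trans pairs; every non-trans pair is cis.
Each acac is bidentate and must span two cis positions.
Systematic placement gives 2 geometric isomers: I trans; I cis (chiral).
One of these lacks any improper symmetry element and so occurs as an enantiomeric pair, giving 2 + 1 = 3 stereoisomers in total.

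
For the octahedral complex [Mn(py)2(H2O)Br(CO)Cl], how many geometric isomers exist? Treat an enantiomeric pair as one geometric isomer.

9

In an octahedral complex each vertex has one trans partner and four cis neighbours.
Exhaustive case analysis gives 9 geometric isomers.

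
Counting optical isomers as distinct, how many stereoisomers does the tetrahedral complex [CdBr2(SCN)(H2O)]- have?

Only one geometric arrangement is possible.

1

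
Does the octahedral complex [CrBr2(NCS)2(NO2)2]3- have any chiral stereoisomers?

yes

In an octahedral complex each vertex has one trans partner and four cis neighbours.
There are 5 geometric isomers: Br trans, NCS trans, NO2 trans; Br trans, NCS cis, NO2 cis; Br cis, NCS cis, NO2 trans; Br cis, NCS cis, NO2 cis (chiral); Br cis, NCS trans, NO2 cis.
One of these lacks any improper symmetry element and so occurs as an enantiomeric pair, giving 5 + 1 = 6 stereoisomers in total.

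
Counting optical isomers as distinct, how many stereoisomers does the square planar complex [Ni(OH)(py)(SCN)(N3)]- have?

3

There are 3 geometric isomers: (N3/SCN trans, OH/py trans); (N3/py trans, OH/SCN trans); (N3/OH trans, SCN/py trans).
Each arrangement has an internal mirror plane or centre of symmetry, so none is chiral.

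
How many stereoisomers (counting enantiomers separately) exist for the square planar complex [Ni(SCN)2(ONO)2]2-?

2

Working through the distinct placements yields 2 geometric isomers: SCN cis; SCN trans.
Each arrangement has an internal mirror plane or centre of symmetry, so none is chiral.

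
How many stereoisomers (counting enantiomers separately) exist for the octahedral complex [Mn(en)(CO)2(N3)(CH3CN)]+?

6

An octahedron has six vertices in three trans pairs; every non-trans pair is cis.
Each en is bidentate and must span two cis positions.
Systematic placement gives 4 geometric isomers: CO cis (3 arrangements, 2 chiral); CO trans.
Of these, 2 lack any improper symmetry element and so occur as enantiomeric pairs, giving 4 + 2 = 6 stereoisomers in total.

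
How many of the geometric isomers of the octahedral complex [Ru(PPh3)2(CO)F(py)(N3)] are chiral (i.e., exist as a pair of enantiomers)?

Systematic enumeration (placing each ligand type in turn and discarding arrangements equivalent by rotation or reflection) gives 9 geometric isomers.
Of these, 6 lack any improper symmetry element and so occur as enantiomeric pairs, giving 9 + 6 = 15 stereoisomers in total.

6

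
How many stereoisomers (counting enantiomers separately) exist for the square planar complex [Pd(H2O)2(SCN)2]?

2

Systematic placement gives 2 geometric isomers: H2O cis; H2O trans.
Each arrangement has an internal mirror plane or centre of symmetry, so none is chiral.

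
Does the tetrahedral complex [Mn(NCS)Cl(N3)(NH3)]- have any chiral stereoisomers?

yes

All four vertices of a tetrahedron are equivalent and mutually adjacent, so cis/trans isomerism cannot arise.
Only one geometric arrangement is possible; it has no improper symmetry element, so it exists as a pair of enantiomers (2 stereoisomers).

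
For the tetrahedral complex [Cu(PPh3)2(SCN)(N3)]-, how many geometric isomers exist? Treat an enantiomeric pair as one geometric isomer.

1

All four vertices of a tetrahedron are equivalent and mutually adjacent, so cis/trans isomerism cannot arise.
Only one geometric arrangement is possible.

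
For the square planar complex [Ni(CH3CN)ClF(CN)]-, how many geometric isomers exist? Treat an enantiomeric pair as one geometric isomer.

3

A square has two trans pairs of vertices; adjacent vertices are cis.
The distinct arrangements are (3 in all): (CH3CN/Cl trans, CN/F trans); (CH3CN/F trans, CN/Cl trans); (CH3CN/CN trans, Cl/F trans).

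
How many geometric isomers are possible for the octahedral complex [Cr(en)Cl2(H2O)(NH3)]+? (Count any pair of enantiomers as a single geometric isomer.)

4

An octahedron has six vertices in three trans pairs; every non-trans pair is cis.
Each en is bidentate and must span two cis positions.
Working through the distinct placements yields 4 geometric isomers: Cl trans; Cl cis (3 arrangements, 2 chiral).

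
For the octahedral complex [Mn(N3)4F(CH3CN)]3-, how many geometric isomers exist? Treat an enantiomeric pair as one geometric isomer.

The six octahedral sites form three mutually perpendicular trans pairs.
Working through the distinct placements yields 2 geometric isomers: F and CH3CN mutually trans; F and CH3CN mutually cis.

2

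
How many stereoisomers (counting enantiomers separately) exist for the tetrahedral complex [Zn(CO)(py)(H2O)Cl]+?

Only one geometric arrangement is possible; it has no improper symmetry element, so it exists as a pair of enantiomers (2 stereoisomers).

2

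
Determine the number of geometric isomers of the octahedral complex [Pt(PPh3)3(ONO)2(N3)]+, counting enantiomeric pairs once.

3

Working through the distinct placements yields 3 geometric isomers: PPh3 mer, ONO cis; PPh3 mer, ONO trans; PPh3 fac, ONO cis.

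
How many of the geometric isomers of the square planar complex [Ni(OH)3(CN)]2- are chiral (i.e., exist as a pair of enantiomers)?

A square has two trans pairs of vertices; adjacent vertices are cis.
Only one geometric arrangement is possible.

0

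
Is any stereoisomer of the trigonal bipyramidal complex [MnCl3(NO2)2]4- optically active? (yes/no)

no

In a trigonal bipyramid the two axial positions differ from the three equatorial ones.
Working through the distinct placements yields 3 geometric isomers: NO2 both equatorial; NO2 one axial, one equatorial; NO2 both axial.
Each arrangement has an internal mirror plane or centre of symmetry, so none is chiral.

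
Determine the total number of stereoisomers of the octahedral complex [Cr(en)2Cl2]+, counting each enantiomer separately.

The six octahedral sites form three mutually perpendicular trans pairs.
Each en is bidentate and must span two cis positions.
Working through the distinct placements yields 2 geometric isomers: Cl trans; Cl cis (chiral).
One of these lacks any improper symmetry element and so occurs as an enantiomeric pair, giving 2 + 1 = 3 stereoisomers in total.

3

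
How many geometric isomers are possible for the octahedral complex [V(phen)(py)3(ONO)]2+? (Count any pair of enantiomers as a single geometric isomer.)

In an octahedral complex each vertex has one trans partner and four cis neighbours.
Each phen is bidentate and must span two cis positions.
Systematic placement gives 2 geometric isomers: py mer; py fac.

2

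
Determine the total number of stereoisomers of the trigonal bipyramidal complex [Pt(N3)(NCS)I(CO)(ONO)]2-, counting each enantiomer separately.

In a trigonal bipyramid the two axial positions differ from the three equatorial ones.
Systematic enumeration (placing each ligand type in turn and discarding arrangements equivalent by rotation or reflection) gives 10 geometric isomers.
Of these, 10 lack any improper symmetry element and so occur as enantiomeric pairs, giving 10 + 10 = 20 stereoisomers in total.

20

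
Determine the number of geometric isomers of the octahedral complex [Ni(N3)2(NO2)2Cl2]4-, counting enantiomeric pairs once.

The six octahedral sites form three mutually perpendicular trans pairs.
Systematic placement gives 5 geometric isomers: N3 trans, NO2 trans, Cl trans; N3 cis, NO2 cis, Cl trans; N3 cis, NO2 trans, Cl cis; N3 cis, NO2 cis, Cl cis (chiral); N3 trans, NO2 cis, Cl cis.

5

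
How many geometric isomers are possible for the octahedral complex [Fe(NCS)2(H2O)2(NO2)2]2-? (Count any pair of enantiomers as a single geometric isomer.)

5

The six octahedral sites form three mutually perpendicular trans pairs.
Systematic placement gives 5 geometric isomers: NCS trans, H2O trans, NO2 trans; NCS cis, H2O trans, NO2 cis; NCS cis, H2O cis, NO2 trans; NCS cis, H2O cis, NO2 cis (chiral); NCS trans, H2O cis, NO2 cis.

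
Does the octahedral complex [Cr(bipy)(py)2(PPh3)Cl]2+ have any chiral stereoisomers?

yes

Each bipy is bidentate and must span two cis positions.
There are 4 geometric isomers: py cis (3 arrangements, 2 chiral); py trans.
Of these, 2 lack any improper symmetry element and so occur as enantiomeric pairs, giving 4 + 2 = 6 stereoisomers in total.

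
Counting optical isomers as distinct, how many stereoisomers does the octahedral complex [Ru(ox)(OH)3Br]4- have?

2

An octahedron has six vertices in three trans pairs; every non-trans pair is cis.
Each ox is bidentate and must span two cis positions.
Systematic placement gives 2 geometric isomers: OH fac; OH mer.
Each arrangement has an internal mirror plane or centre of symmetry, so none is chiral.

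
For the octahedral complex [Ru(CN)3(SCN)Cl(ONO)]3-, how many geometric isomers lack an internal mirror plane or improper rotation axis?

1

Working through the distinct placements yields 4 geometric isomers: CN mer (3 arrangements); CN fac (chiral).
One of these lacks any improper symmetry element and so occurs as an enantiomeric pair, giving 4 + 1 = 5 stereoisomers in total.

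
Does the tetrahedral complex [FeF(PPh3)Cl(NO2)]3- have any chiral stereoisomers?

yes

In a tetrahedral complex all four positions are equivalent and every pair of ligands is adjacent — there is no cis/trans distinction.
Only one geometric arrangement is possible; it has no improper symmetry element, so it exists as a pair of enantiomers (2 stereoisomers).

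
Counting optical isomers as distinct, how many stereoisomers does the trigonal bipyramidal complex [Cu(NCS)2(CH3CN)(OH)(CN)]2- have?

Exhaustive case analysis gives 7 geometric isomers.
Of these, 3 lack any improper symmetry element and so occur as enantiomeric pairs, giving 7 + 3 = 10 stereoisomers in total.

10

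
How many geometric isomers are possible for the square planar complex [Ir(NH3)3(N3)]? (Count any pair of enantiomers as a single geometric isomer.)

1

A square has two trans pairs of vertices; adjacent vertices are cis.
Only one geometric arrangement is possible.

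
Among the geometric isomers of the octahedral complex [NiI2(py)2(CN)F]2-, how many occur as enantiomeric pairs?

2

There are 6 geometric isomers: I trans, py trans; I cis, py cis (3 arrangements, 2 chiral); I cis, py trans; I trans, py cis.
Of these, 2 lack any improper symmetry element and so occur as enantiomeric pairs, giving 6 + 2 = 8 stereoisomers in total.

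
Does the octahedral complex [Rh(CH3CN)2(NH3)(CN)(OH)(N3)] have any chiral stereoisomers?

Systematic enumeration (placing each ligand type in turn and discarding arrangements equivalent by rotation or reflection) gives 9 geometric isomers.
Of these, 6 lack any improper symmetry element and so occur as enantiomeric pairs, giving 9 + 6 = 15 stereoisomers in total.

yes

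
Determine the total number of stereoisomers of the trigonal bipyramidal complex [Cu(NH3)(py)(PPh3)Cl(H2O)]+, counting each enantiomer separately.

A trigonal bipyramid has two axial and three equatorial sites, which are chemically inequivalent.
Systematic enumeration (placing each ligand type in turn and discarding arrangements equivalent by rotation or reflection) gives 10 geometric isomers.
Of these, 10 lack any improper symmetry element and so occur as enantiomeric pairs, giving 10 + 10 = 20 stereoisomers in total.

20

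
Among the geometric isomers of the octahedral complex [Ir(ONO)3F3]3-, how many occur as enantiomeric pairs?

0

An octahedron has six vertices in three trans pairs; every non-trans pair is cis.
There are 2 geometric isomers: ONO mer; ONO fac.
Each arrangement has an internal mirror plane or centre of symmetry, so none is chiral.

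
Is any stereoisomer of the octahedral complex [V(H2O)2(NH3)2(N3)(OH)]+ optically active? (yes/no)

yes

The six octahedral sites form three mutually perpendicular trans pairs.
Systematic placement gives 6 geometric isomers: H2O trans, NH3 cis; H2O trans, NH3 trans; H2O cis, NH3 cis (3 arrangements, 2 chiral); H2O cis, NH3 trans.
Of these, 2 lack any improper symmetry element and so occur as enantiomeric pairs, giving 6 + 2 = 8 stereoisomers in total.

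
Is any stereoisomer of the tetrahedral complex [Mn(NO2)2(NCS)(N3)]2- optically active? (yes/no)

In a tetrahedral complex all four positions are equivalent and every pair of ligands is adjacent — there is no cis/trans distinction.
Only one geometric arrangement is possible.

no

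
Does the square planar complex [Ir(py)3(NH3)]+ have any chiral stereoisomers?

no

Only one geometric arrangement is possible.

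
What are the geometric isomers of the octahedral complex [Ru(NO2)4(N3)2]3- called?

cis and trans

Systematic placement gives 2 geometric isomers: N3 trans; N3 cis.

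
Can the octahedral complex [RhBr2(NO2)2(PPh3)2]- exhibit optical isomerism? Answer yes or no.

The distinct arrangements are (5 in all): Br trans, NO2 trans, PPh3 trans; Br trans, NO2 cis, PPh3 cis; Br cis, NO2 cis, PPh3 trans; Br cis, NO2 cis, PPh3 cis (chiral); Br cis, NO2 trans, PPh3 cis.
One of these lacks any improper symmetry element and so occurs as an enantiomeric pair, giving 5 + 1 = 6 stereoisomers in total.

yes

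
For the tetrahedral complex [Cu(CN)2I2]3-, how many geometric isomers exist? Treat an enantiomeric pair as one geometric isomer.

1

All four vertices of a tetrahedron are equivalent and mutually adjacent, so cis/trans isomerism cannot arise.
Only one geometric arrangement is possible.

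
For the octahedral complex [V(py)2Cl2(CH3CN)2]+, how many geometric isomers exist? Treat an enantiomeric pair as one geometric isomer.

5

An octahedron has six vertices in three trans pairs; every non-trans pair is cis.
The distinct arrangements are (5 in all): py trans, Cl trans, CH3CN trans; py cis, Cl cis, CH3CN trans; py trans, Cl cis, CH3CN cis; py cis, Cl cis, CH3CN cis (chiral); py cis, Cl trans, CH3CN cis.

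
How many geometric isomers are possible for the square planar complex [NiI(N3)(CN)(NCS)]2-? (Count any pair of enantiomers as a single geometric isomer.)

3

A square has two trans pairs of vertices; adjacent vertices are cis.
Working through the distinct placements yields 3 geometric isomers: (CN/N3 trans, I/NCS trans); (CN/NCS trans, I/N3 trans); (CN/I trans, N3/NCS trans).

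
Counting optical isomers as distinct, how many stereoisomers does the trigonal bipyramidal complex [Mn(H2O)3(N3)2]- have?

3

In a trigonal bipyramid the two axial positions differ from the three equatorial ones.
There are 3 geometric isomers: N3 both equatorial; N3 one axial, one equatorial; N3 both axial.
Each arrangement has an internal mirror plane or centre of symmetry, so none is chiral.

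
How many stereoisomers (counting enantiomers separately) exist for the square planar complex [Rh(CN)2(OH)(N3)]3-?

2

There are 2 geometric isomers: CN cis; CN trans.
Each arrangement has an internal mirror plane or centre of symmetry, so none is chiral.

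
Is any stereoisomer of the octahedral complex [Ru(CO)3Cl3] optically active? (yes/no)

An octahedron has six vertices in three trans pairs; every non-trans pair is cis.
There are 2 geometric isomers: CO mer; CO fac.
Each arrangement has an internal mirror plane or centre of symmetry, so none is chiral.

no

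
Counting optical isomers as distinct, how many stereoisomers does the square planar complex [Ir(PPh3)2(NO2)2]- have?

2

In a square planar complex each vertex has one trans partner and two cis neighbours.
There are 2 geometric isomers: PPh3 cis; PPh3 trans.
Each arrangement has an internal mirror plane or centre of symmetry, so none is chiral.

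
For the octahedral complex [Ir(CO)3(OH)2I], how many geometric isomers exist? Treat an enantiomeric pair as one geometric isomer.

3

An octahedron has six vertices in three trans pairs; every non-trans pair is cis.
Working through the distinct placements yields 3 geometric isomers: CO mer, OH trans; CO mer, OH cis; CO fac, OH cis.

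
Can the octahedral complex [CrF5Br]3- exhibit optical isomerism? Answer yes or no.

An octahedron has six vertices in three trans pairs; every non-trans pair is cis.
Only one geometric arrangement is possible.

no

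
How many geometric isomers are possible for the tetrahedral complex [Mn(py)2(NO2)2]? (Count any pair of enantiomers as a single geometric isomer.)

1

In a tetrahedral complex all four positions are equivalent and every pair of ligands is adjacent — there is no cis/trans distinction.
Only one geometric arrangement is possible.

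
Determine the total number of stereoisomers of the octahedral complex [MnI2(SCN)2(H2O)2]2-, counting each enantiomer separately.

The six octahedral sites form three mutually perpendicular trans pairs.
There are 5 geometric isomers: I trans, SCN trans, H2O trans; I cis, SCN cis, H2O trans; I cis, SCN trans, H2O cis; I cis, SCN cis, H2O cis (chiral); I trans, SCN cis, H2O cis.
One of these lacks any improper symmetry element and so occurs as an enantiomeric pair, giving 5 + 1 = 6 stereoisomers in total.

6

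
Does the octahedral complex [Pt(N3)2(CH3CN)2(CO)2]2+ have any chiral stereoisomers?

Working through the distinct placements yields 5 geometric isomers: N3 trans, CH3CN trans, CO trans; N3 cis, CH3CN trans, CO cis; N3 trans, CH3CN cis, CO cis; N3 cis, CH3CN cis, CO cis (chiral); N3 cis, CH3CN cis, CO trans.
One of these lacks any improper symmetry element and so occurs as an enantiomeric pair, giving 5 + 1 = 6 stereoisomers in total.

yes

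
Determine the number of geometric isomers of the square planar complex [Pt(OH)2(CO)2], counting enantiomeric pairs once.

In a square planar complex each vertex has one trans partner and two cis neighbours.
The distinct arrangements are (2 in all): OH cis; OH trans.

2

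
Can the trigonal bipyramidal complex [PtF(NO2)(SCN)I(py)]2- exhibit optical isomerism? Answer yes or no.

A trigonal bipyramid has two axial and three equatorial sites, which are chemically inequivalent.
Systematic enumeration (placing each ligand type in turn and discarding arrangements equivalent by rotation or reflection) gives 10 geometric isomers.
Of these, 10 lack any improper symmetry element and so occur as enantiomeric pairs, giving 10 + 10 = 20 stereoisomers in total.

yes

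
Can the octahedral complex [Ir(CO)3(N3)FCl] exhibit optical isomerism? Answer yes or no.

yes

In an octahedral complex each vertex has one trans partner and four cis neighbours.
Systematic placement gives 4 geometric isomers: CO mer (3 arrangements); CO fac (chiral).
One of these lacks any improper symmetry element and so occurs as an enantiomeric pair, giving 4 + 1 = 5 stereoisomers in total.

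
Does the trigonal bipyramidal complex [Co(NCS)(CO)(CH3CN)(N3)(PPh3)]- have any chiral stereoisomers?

A trigonal bipyramid has two axial and three equatorial sites, which are chemically inequivalent.
Systematic enumeration (placing each ligand type in turn and discarding arrangements equivalent by rotation or reflection) gives 10 geometric isomers.
Of these, 10 lack any improper symmetry element and so occur as enantiomeric pairs, giving 10 + 10 = 20 stereoisomers in total.

yes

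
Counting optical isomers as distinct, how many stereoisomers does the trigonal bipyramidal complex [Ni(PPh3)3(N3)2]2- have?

3

Systematic placement gives 3 geometric isomers: N3 both axial; N3 one axial, one equatorial; N3 both equatorial.
Each arrangement has an internal mirror plane or centre of symmetry, so none is chiral.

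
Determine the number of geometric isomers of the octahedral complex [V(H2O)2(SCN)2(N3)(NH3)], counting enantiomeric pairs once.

The six octahedral sites form three mutually perpendicular trans pairs.
Working through the distinct placements yields 6 geometric isomers: H2O trans, SCN trans; H2O trans, SCN cis; H2O cis, SCN trans; H2O cis, SCN cis (3 arrangements, 2 chiral).

6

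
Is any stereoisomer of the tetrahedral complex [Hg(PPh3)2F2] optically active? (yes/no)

In a tetrahedral complex all four positions are equivalent and every pair of ligands is adjacent — there is no cis/trans distinction.
Only one geometric arrangement is possible.

no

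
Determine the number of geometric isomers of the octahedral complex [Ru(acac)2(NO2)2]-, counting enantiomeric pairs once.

2

In an octahedral complex each vertex has one trans partner and four cis neighbours.
Each acac is bidentate and must span two cis positions.
There are 2 geometric isomers: NO2 trans; NO2 cis (chiral).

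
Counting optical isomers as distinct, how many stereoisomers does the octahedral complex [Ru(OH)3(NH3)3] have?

2

An octahedron has six vertices in three trans pairs; every non-trans pair is cis.
There are 2 geometric isomers: OH mer; OH fac.
Each arrangement has an internal mirror plane or centre of symmetry, so none is chiral.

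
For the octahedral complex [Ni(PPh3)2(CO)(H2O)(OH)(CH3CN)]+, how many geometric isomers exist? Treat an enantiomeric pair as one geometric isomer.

9

In an octahedral complex each vertex has one trans partner and four cis neighbours.
Exhaustive case analysis gives 9 geometric isomers.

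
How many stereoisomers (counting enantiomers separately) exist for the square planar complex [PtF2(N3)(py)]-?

A square has two trans pairs of vertices; adjacent vertices are cis.
Working through the distinct placements yields 2 geometric isomers: F cis; F trans.
Each arrangement has an internal mirror plane or centre of symmetry, so none is chiral.

2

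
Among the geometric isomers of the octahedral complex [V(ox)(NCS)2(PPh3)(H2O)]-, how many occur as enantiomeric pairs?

2

The six octahedral sites form three mutually perpendicular trans pairs.
Each ox is bidentate and must span two cis positions.
There are 4 geometric isomers: NCS cis (3 arrangements, 2 chiral); NCS trans.
Of these, 2 lack any improper symmetry element and so occur as enantiomeric pairs, giving 4 + 2 = 6 stereoisomers in total.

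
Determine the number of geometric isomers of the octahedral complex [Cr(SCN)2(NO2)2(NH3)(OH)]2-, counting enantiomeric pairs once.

In an octahedral complex each vertex has one trans partner and four cis neighbours.
Systematic placement gives 6 geometric isomers: SCN trans, NO2 cis; SCN cis, NO2 cis (3 arrangements, 2 chiral); SCN trans, NO2 trans; SCN cis, NO2 trans.

6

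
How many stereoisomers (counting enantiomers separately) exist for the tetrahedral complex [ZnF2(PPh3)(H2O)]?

1

In a tetrahedral complex all four positions are equivalent and every pair of ligands is adjacent — there is no cis/trans distinction.
Only one geometric arrangement is possible.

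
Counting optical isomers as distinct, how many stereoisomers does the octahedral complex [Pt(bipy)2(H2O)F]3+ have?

3

In an octahedral complex each vertex has one trans partner and four cis neighbours.
Each bipy is bidentate and must span two cis positions.
Systematic placement gives 2 geometric isomers: H2O and F mutually trans; H2O and F mutually cis (chiral).
One of these lacks any improper symmetry element and so occurs as an enantiomeric pair, giving 2 + 1 = 3 stereoisomers in total.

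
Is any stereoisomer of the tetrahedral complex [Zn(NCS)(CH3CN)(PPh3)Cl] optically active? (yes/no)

In a tetrahedral complex all four positions are equivalent and every pair of ligands is adjacent — there is no cis/trans distinction.
Only one geometric arrangement is possible; it has no improper symmetry element, so it exists as a pair of enantiomers (2 stereoisomers).

yes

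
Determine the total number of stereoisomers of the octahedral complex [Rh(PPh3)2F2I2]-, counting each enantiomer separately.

6

In an octahedral complex each vertex has one trans partner and four cis neighbours.
There are 5 geometric isomers: PPh3 trans, F trans, I trans; PPh3 cis, F trans, I cis; PPh3 trans, F cis, I cis; PPh3 cis, F cis, I cis (chiral); PPh3 cis, F cis, I trans.
One of these lacks any improper symmetry element and so occurs as an enantiomeric pair, giving 5 + 1 = 6 stereoisomers in total.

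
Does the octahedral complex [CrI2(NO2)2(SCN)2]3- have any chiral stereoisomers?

In an octahedral complex each vertex has one trans partner and four cis neighbours.
The distinct arrangements are (5 in all): I trans, NO2 trans, SCN trans; I trans, NO2 cis, SCN cis; I cis, NO2 cis, SCN trans; I cis, NO2 cis, SCN cis (chiral); I cis, NO2 trans, SCN cis.
One of these lacks any improper symmetry element and so occurs as an enantiomeric pair, giving 5 + 1 = 6 stereoisomers in total.

yes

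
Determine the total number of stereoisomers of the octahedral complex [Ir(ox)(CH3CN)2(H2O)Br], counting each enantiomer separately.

In an octahedral complex each vertex has one trans partner and four cis neighbours.
Each ox is bidentate and must span two cis positions.
There are 4 geometric isomers: CH3CN cis (3 arrangements, 2 chiral); CH3CN trans.
Of these, 2 lack any improper symmetry element and so occur as enantiomeric pairs, giving 4 + 2 = 6 stereoisomers in total.

6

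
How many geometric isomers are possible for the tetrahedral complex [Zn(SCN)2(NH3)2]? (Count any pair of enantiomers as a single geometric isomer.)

1

All four vertices of a tetrahedron are equivalent and mutually adjacent, so cis/trans isomerism cannot arise.
Only one geometric arrangement is possible.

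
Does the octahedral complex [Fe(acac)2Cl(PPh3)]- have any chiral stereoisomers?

In an octahedral complex each vertex has one trans partner and four cis neighbours.
Each acac is bidentate and must span two cis positions.
The distinct arrangements are (2 in all): Cl and PPh3 mutually trans; Cl and PPh3 mutually cis (chiral).
One of these lacks any improper symmetry element and so occurs as an enantiomeric pair, giving 2 + 1 = 3 stereoisomers in total.

yes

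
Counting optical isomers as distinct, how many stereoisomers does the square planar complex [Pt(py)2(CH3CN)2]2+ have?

In a square planar complex each vertex has one trans partner and two cis neighbours.
There are 2 geometric isomers: py cis; py trans.
Each arrangement has an internal mirror plane or centre of symmetry, so none is chiral.

2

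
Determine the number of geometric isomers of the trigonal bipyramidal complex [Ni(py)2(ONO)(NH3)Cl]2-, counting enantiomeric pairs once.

A trigonal bipyramid has two axial and three equatorial sites, which are chemically inequivalent.
Systematic enumeration (placing each ligand type in turn and discarding arrangements equivalent by rotation or reflection) gives 7 geometric isomers.

7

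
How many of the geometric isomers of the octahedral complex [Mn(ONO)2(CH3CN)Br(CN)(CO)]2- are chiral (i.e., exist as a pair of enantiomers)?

In an octahedral complex each vertex has one trans partner and four cis neighbours.
Exhaustive case analysis gives 9 geometric isomers.
Of these, 6 lack any improper symmetry element and so occur as enantiomeric pairs, giving 9 + 6 = 15 stereoisomers in total.

6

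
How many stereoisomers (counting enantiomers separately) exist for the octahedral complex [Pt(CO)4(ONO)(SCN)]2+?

The distinct arrangements are (2 in all): ONO and SCN mutually trans; ONO and SCN mutually cis.
Each arrangement has an internal mirror plane or centre of symmetry, so none is chiral.

2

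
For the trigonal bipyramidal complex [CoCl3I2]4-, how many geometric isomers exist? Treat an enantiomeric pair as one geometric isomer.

A trigonal bipyramid has two axial and three equatorial sites, which are chemically inequivalent.
The distinct arrangements are (3 in all): I both equatorial; I one axial, one equatorial; I both axial.

3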